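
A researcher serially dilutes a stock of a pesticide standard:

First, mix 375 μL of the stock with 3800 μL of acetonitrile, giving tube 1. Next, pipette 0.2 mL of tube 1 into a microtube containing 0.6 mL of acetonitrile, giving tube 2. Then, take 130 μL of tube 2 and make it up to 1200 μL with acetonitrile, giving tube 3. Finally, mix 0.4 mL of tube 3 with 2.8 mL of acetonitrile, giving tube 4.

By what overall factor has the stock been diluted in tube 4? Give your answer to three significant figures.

3.29 × 10^3

Step 1: 375 μL + 3800 μL = 4175 μL total → factor 4175/375 = 11.133
Step 2: 0.2 mL + 0.6 mL = 0.8 mL total → factor 0.8/0.2 = 4
Step 3: 130 μL brought to 1200 μL → factor 1200/130 = 9.2308
Step 4: 0.4 mL + 2.8 mL = 3.2 mL total → factor 3.2/0.4 = 8
Overall dilution factor = 11.133 × 4 × 9.2308 × 8 = 3288.6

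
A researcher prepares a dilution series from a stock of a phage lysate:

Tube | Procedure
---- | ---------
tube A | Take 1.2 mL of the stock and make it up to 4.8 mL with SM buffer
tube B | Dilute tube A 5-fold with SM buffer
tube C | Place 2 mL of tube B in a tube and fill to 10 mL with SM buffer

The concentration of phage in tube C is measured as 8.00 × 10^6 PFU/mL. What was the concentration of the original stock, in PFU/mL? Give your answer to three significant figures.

8.00 × 10^8 PFU/mL

Step 1: 1.2 mL brought to 4.8 mL → factor 4.8/1.2 = 4
Step 2: 5-fold → factor 5
Step 3: 2 mL brought to 10 mL → factor 10/2 = 5
Overall dilution factor = 4 × 5 × 5 = 100
Stock = 8.00 × 10^6 PFU/mL × 100 = 8.00 × 10^8 PFU/mL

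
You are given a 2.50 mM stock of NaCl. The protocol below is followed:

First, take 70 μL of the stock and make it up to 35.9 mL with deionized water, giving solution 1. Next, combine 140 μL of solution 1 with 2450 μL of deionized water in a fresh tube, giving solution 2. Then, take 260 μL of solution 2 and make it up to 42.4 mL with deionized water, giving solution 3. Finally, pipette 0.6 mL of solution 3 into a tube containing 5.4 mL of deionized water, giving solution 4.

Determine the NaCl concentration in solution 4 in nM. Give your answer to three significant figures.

Step 1: 70 μL brought to 35.9 mL → factor 35900/70 = 512.86
Step 2: 140 μL + 2450 μL = 2590 μL total → factor 2590/140 = 18.5
Step 3: 260 μL brought to 42.4 mL → factor 42400/260 = 163.08
Step 4: 0.6 mL + 5.4 mL = 6 mL total → factor 6/0.6 = 10
Overall dilution factor = 512.86 × 18.5 × 163.08 × 10 = 1.5473 × 10^7
Final = 2.50 mM / 1.5473 × 10^7 = 1.616 × 10^-7 mM = 0.162 nM

0.162 nM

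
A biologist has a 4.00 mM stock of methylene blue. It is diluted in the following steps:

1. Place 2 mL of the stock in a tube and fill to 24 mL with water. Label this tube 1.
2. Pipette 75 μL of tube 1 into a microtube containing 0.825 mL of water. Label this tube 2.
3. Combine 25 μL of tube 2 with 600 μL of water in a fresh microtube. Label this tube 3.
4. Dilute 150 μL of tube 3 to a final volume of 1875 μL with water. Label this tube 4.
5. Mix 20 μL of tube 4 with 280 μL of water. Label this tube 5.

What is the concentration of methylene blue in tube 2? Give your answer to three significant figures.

Step 1: 2 mL brought to 24 mL → factor 24/2 = 12
Step 2: 75 μL + 0.825 mL = 900 μL total → factor 900/75 = 12
Dilution factor through tube 2 = 12 × 12 = 144
[tube 2] = 4.00 mM / 144 = 0.0278 mM

0.0278 mM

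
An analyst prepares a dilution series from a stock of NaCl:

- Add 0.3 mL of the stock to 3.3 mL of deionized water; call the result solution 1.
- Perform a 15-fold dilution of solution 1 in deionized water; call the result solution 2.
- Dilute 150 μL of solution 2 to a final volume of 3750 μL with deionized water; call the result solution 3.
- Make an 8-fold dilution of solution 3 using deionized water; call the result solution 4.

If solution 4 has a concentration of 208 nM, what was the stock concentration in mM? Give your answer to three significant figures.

Step 1: 0.3 mL + 3.3 mL = 3.6 mL total → factor 3.6/0.3 = 12
Step 2: 15-fold → factor 15
Step 3: 150 μL brought to 3750 μL → factor 3750/150 = 25
Step 4: 8-fold → factor 8
Overall dilution factor = 12 × 15 × 25 × 8 = 36000
Stock = 208 nM × 36000 = 7.488 × 10^6 nM = 7.49 mM

7.49 mM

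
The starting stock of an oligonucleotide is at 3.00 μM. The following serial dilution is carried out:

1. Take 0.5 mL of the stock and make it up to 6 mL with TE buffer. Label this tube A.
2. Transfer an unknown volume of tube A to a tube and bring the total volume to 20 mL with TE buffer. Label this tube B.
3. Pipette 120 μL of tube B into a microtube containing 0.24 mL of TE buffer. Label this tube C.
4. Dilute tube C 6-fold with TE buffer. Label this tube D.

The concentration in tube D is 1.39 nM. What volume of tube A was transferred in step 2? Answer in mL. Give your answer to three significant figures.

2.00 mL

Step 1: 0.5 mL brought to 6 mL → factor 6/0.5 = 12
Step 2: v brought to 20 mL → factor = 20 mL/v
Step 3: 120 μL + 0.24 mL = 360 μL total → factor 360/120 = 3
Step 4: 6-fold → factor 6
Product of known-step factors = 216
Overall factor = 3.00 μM / (1.39 nM) = 2158.3
Step-2 factor = 2158.3 / 216 = 9.992
v = 20 mL / 9.992 = 2.00 mL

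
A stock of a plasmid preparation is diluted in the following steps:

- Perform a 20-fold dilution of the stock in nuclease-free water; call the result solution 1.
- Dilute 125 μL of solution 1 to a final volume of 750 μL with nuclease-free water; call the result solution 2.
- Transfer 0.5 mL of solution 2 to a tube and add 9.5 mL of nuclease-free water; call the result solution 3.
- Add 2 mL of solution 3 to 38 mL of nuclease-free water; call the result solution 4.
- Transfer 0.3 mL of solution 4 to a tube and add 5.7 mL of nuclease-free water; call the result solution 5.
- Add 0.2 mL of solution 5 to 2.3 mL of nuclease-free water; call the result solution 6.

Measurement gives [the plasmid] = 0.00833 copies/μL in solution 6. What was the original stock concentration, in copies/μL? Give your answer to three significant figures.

Step 1: 20-fold → factor 20
Step 2: 125 μL brought to 750 μL → factor 750/125 = 6
Step 3: 0.5 mL + 9.5 mL = 10 mL total → factor 10/0.5 = 20
Step 4: 2 mL + 38 mL = 40 mL total → factor 40/2 = 20
Step 5: 0.3 mL + 5.7 mL = 6 mL total → factor 6/0.3 = 20
Step 6: 0.2 mL + 2.3 mL = 2.5 mL total → factor 2.5/0.2 = 12.5
Overall dilution factor = 20 × 6 × 20 × 20 × 20 × 12.5 = 1.2 × 10^7
Stock = 0.00833 copies/μL × 1.2 × 10^7 = 1.00 × 10^5 copies/μL

1.00 × 10^5 copies/μL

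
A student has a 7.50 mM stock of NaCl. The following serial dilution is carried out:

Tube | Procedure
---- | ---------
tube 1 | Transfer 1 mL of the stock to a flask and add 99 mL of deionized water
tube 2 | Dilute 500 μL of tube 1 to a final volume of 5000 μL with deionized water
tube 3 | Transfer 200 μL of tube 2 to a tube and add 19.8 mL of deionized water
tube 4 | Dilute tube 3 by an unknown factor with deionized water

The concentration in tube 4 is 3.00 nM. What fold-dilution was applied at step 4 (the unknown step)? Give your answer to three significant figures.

Step 1: 1 mL + 99 mL = 100 mL total → factor 100/1 = 100
Step 2: 500 μL brought to 5000 μL → factor 5000/500 = 10
Step 3: 200 μL + 19.8 mL = 20000 μL total → factor 20000/200 = 100
Step 4: unknown factor x
Product of known-step factors = 1 × 10^5
Overall factor = 7.50 mM / (3.00 nM) = 2.5 × 10^6
x = 2.5 × 10^6 / 1 × 10^5 = 25.0

25.0-fold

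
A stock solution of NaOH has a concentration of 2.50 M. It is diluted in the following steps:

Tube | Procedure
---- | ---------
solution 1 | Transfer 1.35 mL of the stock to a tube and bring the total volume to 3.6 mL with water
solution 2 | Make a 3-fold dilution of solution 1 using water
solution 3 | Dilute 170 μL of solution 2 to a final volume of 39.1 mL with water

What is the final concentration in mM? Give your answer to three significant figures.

Step 1: 1.35 mL brought to 3.6 mL → factor 3.6/1.35 = 2.6667
Step 2: 3-fold → factor 3
Step 3: 170 μL brought to 39.1 mL → factor 39100/170 = 230
Overall dilution factor = 2.6667 × 3 × 230 = 1840
Final = 2.50 M / 1840 = 0.001359 M = 1.36 mM

1.36 mM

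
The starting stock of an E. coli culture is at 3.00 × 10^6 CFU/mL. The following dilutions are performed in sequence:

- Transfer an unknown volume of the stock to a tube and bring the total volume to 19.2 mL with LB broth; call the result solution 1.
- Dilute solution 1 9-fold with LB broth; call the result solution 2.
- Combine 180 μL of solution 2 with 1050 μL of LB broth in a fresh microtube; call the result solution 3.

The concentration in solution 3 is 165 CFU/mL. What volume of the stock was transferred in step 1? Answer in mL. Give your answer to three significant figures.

0.0649 mL

Step 1: v brought to 19.2 mL → factor = 19.2 mL/v
Step 2: 9-fold → factor 9
Step 3: 180 μL + 1050 μL = 1230 μL total → factor 1230/180 = 6.8333
Product of known-step factors = 61.5
Overall factor = 3.00 × 10^6 CFU/mL / (165 CFU/mL) = 18182
Step-1 factor = 18182 / 61.5 = 295.64
v = 19.2 mL / 295.64 = 0.0649 mL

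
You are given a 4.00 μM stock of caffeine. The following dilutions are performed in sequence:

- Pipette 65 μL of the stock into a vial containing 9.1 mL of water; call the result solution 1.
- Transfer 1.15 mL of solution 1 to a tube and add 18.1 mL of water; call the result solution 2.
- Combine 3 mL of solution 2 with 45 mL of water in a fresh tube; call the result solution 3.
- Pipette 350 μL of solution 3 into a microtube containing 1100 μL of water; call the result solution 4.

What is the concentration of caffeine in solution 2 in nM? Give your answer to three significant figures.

Step 1: 65 μL + 9.1 mL = 9165 μL total → factor 9165/65 = 141
Step 2: 1.15 mL + 18.1 mL = 19.25 mL total → factor 19.25/1.15 = 16.739
Dilution factor through solution 2 = 141 × 16.739 = 2360.2
[solution 2] = 4.00 μM / 2360.2 = 0.001695 μM = 1.69 nM

1.69 nM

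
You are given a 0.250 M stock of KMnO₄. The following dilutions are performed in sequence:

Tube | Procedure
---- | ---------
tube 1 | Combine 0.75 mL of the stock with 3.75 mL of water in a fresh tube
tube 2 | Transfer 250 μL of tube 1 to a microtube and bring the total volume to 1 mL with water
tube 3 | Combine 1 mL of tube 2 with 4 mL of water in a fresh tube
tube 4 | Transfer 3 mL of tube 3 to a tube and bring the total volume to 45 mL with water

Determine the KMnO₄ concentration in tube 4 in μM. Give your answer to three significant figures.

Step 1: 0.75 mL + 3.75 mL = 4.5 mL total → factor 4.5/0.75 = 6
Step 2: 250 μL brought to 1 mL → factor 1000/250 = 4
Step 3: 1 mL + 4 mL = 5 mL total → factor 5/1 = 5
Step 4: 3 mL brought to 45 mL → factor 45/3 = 15
Overall dilution factor = 6 × 4 × 5 × 15 = 1800
Final = 0.250 M / 1800 = 0.0001389 M = 139 μM

139 μM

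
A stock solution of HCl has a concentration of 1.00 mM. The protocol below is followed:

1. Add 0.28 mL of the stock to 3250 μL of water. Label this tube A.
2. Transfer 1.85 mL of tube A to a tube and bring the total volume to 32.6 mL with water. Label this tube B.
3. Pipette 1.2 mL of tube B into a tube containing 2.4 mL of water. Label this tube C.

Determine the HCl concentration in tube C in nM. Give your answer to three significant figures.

1.50 × 10^3 nM

Step 1: 0.28 mL + 3250 μL = 3.53 mL total → factor 3.53/0.28 = 12.607
Step 2: 1.85 mL brought to 32.6 mL → factor 32.6/1.85 = 17.622
Step 3: 1.2 mL + 2.4 mL = 3.6 mL total → factor 3.6/1.2 = 3
Overall dilution factor = 12.607 × 17.622 × 3 = 666.47
Final = 1.00 mM / 666.47 = 0.001500 mM = 1.50 × 10^3 nM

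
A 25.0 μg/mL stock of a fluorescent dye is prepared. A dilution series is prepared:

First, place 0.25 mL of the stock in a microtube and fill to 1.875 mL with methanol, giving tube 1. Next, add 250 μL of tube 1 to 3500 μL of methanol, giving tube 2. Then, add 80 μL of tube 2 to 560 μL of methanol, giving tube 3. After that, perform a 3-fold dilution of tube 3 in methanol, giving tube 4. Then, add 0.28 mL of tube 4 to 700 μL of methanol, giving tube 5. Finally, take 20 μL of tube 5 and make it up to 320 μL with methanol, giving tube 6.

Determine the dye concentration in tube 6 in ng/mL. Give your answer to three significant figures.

Step 1: 0.25 mL brought to 1.875 mL → factor 1.875/0.25 = 7.5
Step 2: 250 μL + 3500 μL = 3750 μL total → factor 3750/250 = 15
Step 3: 80 μL + 560 μL = 640 μL total → factor 640/80 = 8
Step 4: 3-fold → factor 3
Step 5: 0.28 mL + 700 μL = 0.98 mL total → factor 0.98/0.28 = 3.5
Step 6: 20 μL brought to 320 μL → factor 320/20 = 16
Overall dilution factor = 7.5 × 15 × 8 × 3 × 3.5 × 16 = 1.512 × 10^5
Final = 25.0 μg/mL / 1.512 × 10^5 = 0.0001653 μg/mL = 0.165 ng/mL

0.165 ng/mL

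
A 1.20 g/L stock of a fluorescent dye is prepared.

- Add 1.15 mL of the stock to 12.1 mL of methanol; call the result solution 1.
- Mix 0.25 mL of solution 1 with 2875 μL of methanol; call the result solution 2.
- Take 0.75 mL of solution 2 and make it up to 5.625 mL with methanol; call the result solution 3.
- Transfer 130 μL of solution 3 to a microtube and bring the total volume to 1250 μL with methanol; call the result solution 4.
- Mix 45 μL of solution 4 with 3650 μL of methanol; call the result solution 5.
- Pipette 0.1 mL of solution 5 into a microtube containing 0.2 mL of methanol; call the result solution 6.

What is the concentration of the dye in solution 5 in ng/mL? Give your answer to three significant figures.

Step 1: 1.15 mL + 12.1 mL = 13.25 mL total → factor 13.25/1.15 = 11.522
Step 2: 0.25 mL + 2875 μL = 3.125 mL total → factor 3.125/0.25 = 12.5
Step 3: 0.75 mL brought to 5.625 mL → factor 5.625/0.75 = 7.5
Step 4: 130 μL brought to 1250 μL → factor 1250/130 = 9.6154
Step 5: 45 μL + 3650 μL = 3695 μL total → factor 3695/45 = 82.111
Dilution factor through solution 5 = 11.522 × 12.5 × 7.5 × 9.6154 × 82.111 = 8.5282 × 10^5
[solution 5] = 1.20 g/L / 8.5282 × 10^5 = 1.407 × 10^-6 g/L = 1.41 ng/mL

1.41 ng/mL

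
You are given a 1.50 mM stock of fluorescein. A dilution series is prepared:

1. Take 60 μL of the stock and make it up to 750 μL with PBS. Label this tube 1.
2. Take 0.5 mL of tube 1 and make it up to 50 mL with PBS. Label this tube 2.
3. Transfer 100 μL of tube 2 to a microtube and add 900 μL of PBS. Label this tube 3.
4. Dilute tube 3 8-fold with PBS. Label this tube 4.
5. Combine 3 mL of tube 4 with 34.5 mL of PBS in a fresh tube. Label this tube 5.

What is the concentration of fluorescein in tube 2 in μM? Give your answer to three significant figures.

Step 1: 60 μL brought to 750 μL → factor 750/60 = 12.5
Step 2: 0.5 mL brought to 50 mL → factor 50/0.5 = 100
Dilution factor through tube 2 = 12.5 × 100 = 1250
[tube 2] = 1.50 mM / 1250 = 0.001200 mM = 1.20 μM

1.20 μM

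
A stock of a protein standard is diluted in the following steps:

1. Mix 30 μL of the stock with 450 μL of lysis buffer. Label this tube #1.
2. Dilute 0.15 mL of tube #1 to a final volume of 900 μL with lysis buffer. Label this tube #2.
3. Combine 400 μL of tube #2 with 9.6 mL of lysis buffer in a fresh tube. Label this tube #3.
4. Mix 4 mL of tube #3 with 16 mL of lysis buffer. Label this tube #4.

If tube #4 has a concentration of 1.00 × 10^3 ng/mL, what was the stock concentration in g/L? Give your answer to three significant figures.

12.0 g/L

Step 1: 30 μL + 450 μL = 480 μL total → factor 480/30 = 16
Step 2: 0.15 mL brought to 900 μL → factor 0.9/0.15 = 6
Step 3: 400 μL + 9.6 mL = 10000 μL total → factor 10000/400 = 25
Step 4: 4 mL + 16 mL = 20 mL total → factor 20/4 = 5
Overall dilution factor = 16 × 6 × 25 × 5 = 12000
Stock = 1.00 × 10^3 ng/mL × 12000 = 1.200 × 10^7 ng/mL = 12.0 g/L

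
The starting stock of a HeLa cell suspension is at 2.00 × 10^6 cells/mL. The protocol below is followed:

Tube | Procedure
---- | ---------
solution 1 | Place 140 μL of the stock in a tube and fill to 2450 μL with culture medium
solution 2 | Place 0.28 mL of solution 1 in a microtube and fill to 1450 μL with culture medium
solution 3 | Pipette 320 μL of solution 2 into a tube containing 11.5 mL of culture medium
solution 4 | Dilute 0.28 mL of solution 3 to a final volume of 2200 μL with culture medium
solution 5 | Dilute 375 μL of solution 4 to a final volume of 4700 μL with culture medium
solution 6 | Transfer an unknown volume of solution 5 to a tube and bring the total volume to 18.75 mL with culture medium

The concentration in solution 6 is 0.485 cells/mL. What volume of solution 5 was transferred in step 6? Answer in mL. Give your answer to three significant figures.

1.50 mL

Step 1: 140 μL brought to 2450 μL → factor 2450/140 = 17.5
Step 2: 0.28 mL brought to 1450 μL → factor 1.45/0.28 = 5.1786
Step 3: 320 μL + 11.5 mL = 11820 μL total → factor 11820/320 = 36.938
Step 4: 0.28 mL brought to 2200 μL → factor 2.2/0.28 = 7.8571
Step 5: 375 μL brought to 4700 μL → factor 4700/375 = 12.533
Step 6: v brought to 18.75 mL → factor = 18.75 mL/v
Product of known-step factors = 3.2965 × 10^5
Overall factor = 2.00 × 10^6 cells/mL / (0.485 cells/mL) = 4.1237 × 10^6
Step-6 factor = 4.1237 × 10^6 / 3.2965 × 10^5 = 12.51
v = 18.75 mL / 12.51 = 1.50 mL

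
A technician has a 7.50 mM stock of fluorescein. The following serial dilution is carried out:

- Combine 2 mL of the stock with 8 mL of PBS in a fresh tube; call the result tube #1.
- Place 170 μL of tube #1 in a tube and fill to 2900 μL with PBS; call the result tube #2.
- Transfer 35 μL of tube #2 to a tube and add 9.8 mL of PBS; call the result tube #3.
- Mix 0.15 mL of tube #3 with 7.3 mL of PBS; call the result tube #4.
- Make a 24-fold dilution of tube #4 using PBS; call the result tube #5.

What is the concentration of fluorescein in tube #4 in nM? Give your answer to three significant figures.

6.30 nM

Step 1: 2 mL + 8 mL = 10 mL total → factor 10/2 = 5
Step 2: 170 μL brought to 2900 μL → factor 2900/170 = 17.059
Step 3: 35 μL + 9.8 mL = 9835 μL total → factor 9835/35 = 281
Step 4: 0.15 mL + 7.3 mL = 7.45 mL total → factor 7.45/0.15 = 49.667
Dilution factor through tube #4 = 5 × 17.059 × 281 × 49.667 = 1.1904 × 10^6
[tube #4] = 7.50 mM / 1.1904 × 10^6 = 6.300 × 10^-6 mM = 6.30 nM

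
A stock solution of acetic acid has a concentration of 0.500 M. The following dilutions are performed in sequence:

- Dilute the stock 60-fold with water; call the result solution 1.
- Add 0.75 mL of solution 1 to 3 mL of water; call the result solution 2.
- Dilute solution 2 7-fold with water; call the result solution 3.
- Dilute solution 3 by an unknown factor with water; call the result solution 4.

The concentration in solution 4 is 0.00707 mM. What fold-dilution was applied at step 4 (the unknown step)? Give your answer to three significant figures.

Step 1: 60-fold → factor 60
Step 2: 0.75 mL + 3 mL = 3.75 mL total → factor 3.75/0.75 = 5
Step 3: 7-fold → factor 7
Step 4: unknown factor x
Product of known-step factors = 2100
Overall factor = 0.500 M / (0.00707 mM) = 70721
x = 70721 / 2100 = 33.7

33.7-fold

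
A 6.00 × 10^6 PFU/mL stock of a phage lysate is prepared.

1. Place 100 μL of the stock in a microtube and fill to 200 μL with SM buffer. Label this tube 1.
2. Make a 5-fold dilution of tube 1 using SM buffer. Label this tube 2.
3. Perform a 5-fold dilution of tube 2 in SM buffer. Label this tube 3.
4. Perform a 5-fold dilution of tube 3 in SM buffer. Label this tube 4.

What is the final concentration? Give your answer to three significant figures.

Step 1: 100 μL brought to 200 μL → factor 200/100 = 2
Step 2: 5-fold → factor 5
Step 3: 5-fold → factor 5
Step 4: 5-fold → factor 5
Overall dilution factor = 2 × 5 × 5 × 5 = 250
Final = 6.00 × 10^6 PFU/mL / 250 = 2.40 × 10^4 PFU/mL

2.40 × 10^4 PFU/mL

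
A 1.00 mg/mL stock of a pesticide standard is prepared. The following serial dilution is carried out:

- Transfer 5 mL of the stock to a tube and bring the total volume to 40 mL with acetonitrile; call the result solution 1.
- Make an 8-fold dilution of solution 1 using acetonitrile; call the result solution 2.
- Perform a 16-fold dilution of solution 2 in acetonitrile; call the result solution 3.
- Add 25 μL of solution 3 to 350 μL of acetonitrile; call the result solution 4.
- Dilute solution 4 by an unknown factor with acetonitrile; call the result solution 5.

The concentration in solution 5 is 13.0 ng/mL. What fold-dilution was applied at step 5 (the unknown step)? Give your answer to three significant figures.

Step 1: 5 mL brought to 40 mL → factor 40/5 = 8
Step 2: 8-fold → factor 8
Step 3: 16-fold → factor 16
Step 4: 25 μL + 350 μL = 375 μL total → factor 375/25 = 15
Step 5: unknown factor x
Product of known-step factors = 15360
Overall factor = 1.00 mg/mL / (13.0 ng/mL) = 76923
x = 76923 / 15360 = 5.01

5.01-fold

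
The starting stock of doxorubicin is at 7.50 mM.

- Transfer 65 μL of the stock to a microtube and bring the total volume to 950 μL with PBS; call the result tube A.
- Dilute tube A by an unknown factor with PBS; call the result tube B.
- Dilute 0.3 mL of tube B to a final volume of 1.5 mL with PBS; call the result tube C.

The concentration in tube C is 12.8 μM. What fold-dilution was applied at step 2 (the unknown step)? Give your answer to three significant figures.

Step 1: 65 μL brought to 950 μL → factor 950/65 = 14.615
Step 2: unknown factor x
Step 3: 0.3 mL brought to 1.5 mL → factor 1.5/0.3 = 5
Product of known-step factors = 73.077
Overall factor = 7.50 mM / (12.8 μM) = 585.94
x = 585.94 / 73.077 = 8.02

8.02-fold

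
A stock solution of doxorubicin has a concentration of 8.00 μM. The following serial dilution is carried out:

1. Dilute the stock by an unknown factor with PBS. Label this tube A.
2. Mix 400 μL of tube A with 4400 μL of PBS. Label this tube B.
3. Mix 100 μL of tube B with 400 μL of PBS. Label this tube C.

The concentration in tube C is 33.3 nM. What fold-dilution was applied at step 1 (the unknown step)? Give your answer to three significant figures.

Step 1: unknown factor x
Step 2: 400 μL + 4400 μL = 4800 μL total → factor 4800/400 = 12
Step 3: 100 μL + 400 μL = 500 μL total → factor 500/100 = 5
Product of known-step factors = 60
Overall factor = 8.00 μM / (33.3 nM) = 240.24
x = 240.24 / 60 = 4.00

4.00-fold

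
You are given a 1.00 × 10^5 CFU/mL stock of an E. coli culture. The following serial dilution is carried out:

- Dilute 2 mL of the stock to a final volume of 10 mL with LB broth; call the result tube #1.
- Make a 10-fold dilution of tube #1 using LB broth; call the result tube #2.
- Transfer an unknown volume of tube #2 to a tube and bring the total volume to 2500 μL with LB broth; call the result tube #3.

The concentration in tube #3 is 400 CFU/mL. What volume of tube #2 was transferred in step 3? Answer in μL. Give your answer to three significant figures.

Step 1: 2 mL brought to 10 mL → factor 10/2 = 5
Step 2: 10-fold → factor 10
Step 3: v brought to 2500 μL → factor = 2500 μL/v
Product of known-step factors = 50
Overall factor = 1.00 × 10^5 CFU/mL / (400 CFU/mL) = 250
Step-3 factor = 250 / 50 = 5
v = 2500 μL / 5 = 500 μL

500 μL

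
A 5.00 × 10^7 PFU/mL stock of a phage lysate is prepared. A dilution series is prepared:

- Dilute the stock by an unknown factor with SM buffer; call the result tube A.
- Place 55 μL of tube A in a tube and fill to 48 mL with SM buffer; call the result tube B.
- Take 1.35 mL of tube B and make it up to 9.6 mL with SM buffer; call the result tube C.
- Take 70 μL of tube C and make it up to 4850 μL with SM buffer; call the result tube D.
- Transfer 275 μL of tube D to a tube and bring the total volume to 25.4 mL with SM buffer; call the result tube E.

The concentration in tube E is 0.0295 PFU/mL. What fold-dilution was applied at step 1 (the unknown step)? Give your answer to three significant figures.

42.7-fold

Step 1: unknown factor x
Step 2: 55 μL brought to 48 mL → factor 48000/55 = 872.73
Step 3: 1.35 mL brought to 9.6 mL → factor 9.6/1.35 = 7.1111
Step 4: 70 μL brought to 4850 μL → factor 4850/70 = 69.286
Step 5: 275 μL brought to 25.4 mL → factor 25400/275 = 92.364
Product of known-step factors = 3.9716 × 10^7
Overall factor = 5.00 × 10^7 PFU/mL / (0.0295 PFU/mL) = 1.6949 × 10^9
x = 1.6949 × 10^9 / 3.9716 × 10^7 = 42.7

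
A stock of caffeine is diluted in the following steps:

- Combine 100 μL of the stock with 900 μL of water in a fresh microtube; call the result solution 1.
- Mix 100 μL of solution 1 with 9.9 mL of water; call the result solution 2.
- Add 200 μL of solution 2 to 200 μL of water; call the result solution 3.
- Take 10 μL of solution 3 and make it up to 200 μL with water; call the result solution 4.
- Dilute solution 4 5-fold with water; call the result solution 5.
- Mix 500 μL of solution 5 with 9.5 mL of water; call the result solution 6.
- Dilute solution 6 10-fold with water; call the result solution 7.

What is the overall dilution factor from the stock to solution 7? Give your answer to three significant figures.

Step 1: 100 μL + 900 μL = 1000 μL total → factor 1000/100 = 10
Step 2: 100 μL + 9.9 mL = 10000 μL total → factor 10000/100 = 100
Step 3: 200 μL + 200 μL = 400 μL total → factor 400/200 = 2
Step 4: 10 μL brought to 200 μL → factor 200/10 = 20
Step 5: 5-fold → factor 5
Step 6: 500 μL + 9.5 mL = 10000 μL total → factor 10000/500 = 20
Step 7: 10-fold → factor 10
Overall dilution factor = 10 × 100 × 2 × 20 × 5 × 20 × 10 = 4 × 10^7

4.00 × 10^7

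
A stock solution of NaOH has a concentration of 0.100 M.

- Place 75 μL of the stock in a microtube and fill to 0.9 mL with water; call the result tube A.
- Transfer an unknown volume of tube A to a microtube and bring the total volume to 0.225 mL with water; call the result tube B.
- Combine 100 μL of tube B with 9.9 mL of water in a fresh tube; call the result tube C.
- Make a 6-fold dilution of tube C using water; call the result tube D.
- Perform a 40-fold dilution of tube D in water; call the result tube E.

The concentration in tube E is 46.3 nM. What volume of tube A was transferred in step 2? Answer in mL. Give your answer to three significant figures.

0.0300 mL

Step 1: 75 μL brought to 0.9 mL → factor 900/75 = 12
Step 2: v brought to 0.225 mL → factor = 0.225 mL/v
Step 3: 100 μL + 9.9 mL = 10000 μL total → factor 10000/100 = 100
Step 4: 6-fold → factor 6
Step 5: 40-fold → factor 40
Product of known-step factors = 2.88 × 10^5
Overall factor = 0.100 M / (46.3 nM) = 2.1598 × 10^6
Step-2 factor = 2.1598 × 10^6 / 2.88 × 10^5 = 7.4994
v = 0.225 mL / 7.4994 = 0.0300 mL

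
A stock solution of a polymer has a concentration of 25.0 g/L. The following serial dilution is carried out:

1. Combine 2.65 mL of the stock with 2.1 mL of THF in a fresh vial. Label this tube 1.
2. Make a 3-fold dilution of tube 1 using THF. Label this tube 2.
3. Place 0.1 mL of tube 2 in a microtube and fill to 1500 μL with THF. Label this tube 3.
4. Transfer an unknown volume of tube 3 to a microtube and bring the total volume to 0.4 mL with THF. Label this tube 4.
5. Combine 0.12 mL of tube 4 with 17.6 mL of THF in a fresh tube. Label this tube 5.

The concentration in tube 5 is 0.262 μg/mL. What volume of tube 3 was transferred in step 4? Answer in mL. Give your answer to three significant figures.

0.0499 mL

Step 1: 2.65 mL + 2.1 mL = 4.75 mL total → factor 4.75/2.65 = 1.7925
Step 2: 3-fold → factor 3
Step 3: 0.1 mL brought to 1500 μL → factor 1.5/0.1 = 15
Step 4: v brought to 0.4 mL → factor = 0.4 mL/v
Step 5: 0.12 mL + 17.6 mL = 17.72 mL total → factor 17.72/0.12 = 147.67
Product of known-step factors = 11911
Overall factor = 25.0 g/L / (0.262 μg/mL) = 95420
Step-4 factor = 95420 / 11911 = 8.0112
v = 0.4 mL / 8.0112 = 0.0499 mL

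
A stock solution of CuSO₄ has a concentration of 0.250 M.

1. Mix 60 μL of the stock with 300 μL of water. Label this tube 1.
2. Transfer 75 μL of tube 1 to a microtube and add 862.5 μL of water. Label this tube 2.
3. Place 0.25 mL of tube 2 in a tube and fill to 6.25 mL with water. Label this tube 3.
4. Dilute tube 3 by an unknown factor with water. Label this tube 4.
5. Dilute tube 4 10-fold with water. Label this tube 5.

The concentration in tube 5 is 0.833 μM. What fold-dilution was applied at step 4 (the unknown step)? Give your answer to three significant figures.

16.0-fold

Step 1: 60 μL + 300 μL = 360 μL total → factor 360/60 = 6
Step 2: 75 μL + 862.5 μL = 937.5 μL total → factor 937.5/75 = 12.5
Step 3: 0.25 mL brought to 6.25 mL → factor 6.25/0.25 = 25
Step 4: unknown factor x
Step 5: 10-fold → factor 10
Product of known-step factors = 18750
Overall factor = 0.250 M / (0.833 μM) = 3.0012 × 10^5
x = 3.0012 × 10^5 / 18750 = 16.0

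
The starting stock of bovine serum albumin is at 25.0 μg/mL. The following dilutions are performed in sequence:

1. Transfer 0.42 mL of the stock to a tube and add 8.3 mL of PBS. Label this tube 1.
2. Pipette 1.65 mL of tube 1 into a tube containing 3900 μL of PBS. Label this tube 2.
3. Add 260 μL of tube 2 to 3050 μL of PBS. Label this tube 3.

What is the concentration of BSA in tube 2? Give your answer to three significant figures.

0.358 μg/mL

Step 1: 0.42 mL + 8.3 mL = 8.72 mL total → factor 8.72/0.42 = 20.762
Step 2: 1.65 mL + 3900 μL = 5.55 mL total → factor 5.55/1.65 = 3.3636
Dilution factor through tube 2 = 20.762 × 3.3636 = 69.835
[tube 2] = 25.0 μg/mL / 69.835 = 0.358 μg/mL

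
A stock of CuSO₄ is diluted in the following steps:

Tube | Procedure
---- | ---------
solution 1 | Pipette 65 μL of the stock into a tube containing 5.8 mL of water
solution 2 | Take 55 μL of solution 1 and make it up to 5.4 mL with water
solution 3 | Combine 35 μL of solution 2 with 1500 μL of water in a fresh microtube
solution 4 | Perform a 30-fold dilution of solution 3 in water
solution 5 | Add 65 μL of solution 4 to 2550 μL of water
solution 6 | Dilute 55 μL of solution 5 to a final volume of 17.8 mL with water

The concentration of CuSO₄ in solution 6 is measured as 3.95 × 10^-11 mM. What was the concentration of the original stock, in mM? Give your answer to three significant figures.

5.99 mM

Step 1: 65 μL + 5.8 mL = 5865 μL total → factor 5865/65 = 90.231
Step 2: 55 μL brought to 5.4 mL → factor 5400/55 = 98.182
Step 3: 35 μL + 1500 μL = 1535 μL total → factor 1535/35 = 43.857
Step 4: 30-fold → factor 30
Step 5: 65 μL + 2550 μL = 2615 μL total → factor 2615/65 = 40.231
Step 6: 55 μL brought to 17.8 mL → factor 17800/55 = 323.64
Overall dilution factor = 90.231 × 98.182 × 43.857 × 30 × 40.231 × 323.64 = 1.5176 × 10^11
Stock = 3.95 × 10^-11 mM × 1.5176 × 10^11 = 5.99 mM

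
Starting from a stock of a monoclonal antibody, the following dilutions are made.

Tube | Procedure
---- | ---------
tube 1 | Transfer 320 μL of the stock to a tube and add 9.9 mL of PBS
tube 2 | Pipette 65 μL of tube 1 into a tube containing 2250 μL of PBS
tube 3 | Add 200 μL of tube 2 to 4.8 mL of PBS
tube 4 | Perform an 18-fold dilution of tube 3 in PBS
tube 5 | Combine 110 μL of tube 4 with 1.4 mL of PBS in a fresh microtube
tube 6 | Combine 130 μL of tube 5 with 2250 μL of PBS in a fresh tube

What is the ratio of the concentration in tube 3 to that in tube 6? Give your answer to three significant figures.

4.52 × 10^3

Step 1: 320 μL + 9.9 mL = 10220 μL total → factor 10220/320 = 31.938
Step 2: 65 μL + 2250 μL = 2315 μL total → factor 2315/65 = 35.615
Step 3: 200 μL + 4.8 mL = 5000 μL total → factor 5000/200 = 25
Step 4: 18-fold → factor 18
Step 5: 110 μL + 1.4 mL = 1510 μL total → factor 1510/110 = 13.727
Step 6: 130 μL + 2250 μL = 2380 μL total → factor 2380/130 = 18.308
Dilution factor to tube 3 = 28437; to tube 6 = 1.2864 × 10^8
[tube 3]/[tube 6] = (factor to tube 6)/(factor to tube 3) = 1.2864 × 10^8/28437 = 4.52 × 10^3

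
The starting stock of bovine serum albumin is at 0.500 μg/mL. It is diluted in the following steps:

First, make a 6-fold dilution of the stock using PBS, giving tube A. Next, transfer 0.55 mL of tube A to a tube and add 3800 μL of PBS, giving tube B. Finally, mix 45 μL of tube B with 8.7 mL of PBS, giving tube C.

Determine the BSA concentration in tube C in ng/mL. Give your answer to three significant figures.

Step 1: 6-fold → factor 6
Step 2: 0.55 mL + 3800 μL = 4.35 mL total → factor 4.35/0.55 = 7.9091
Step 3: 45 μL + 8.7 mL = 8745 μL total → factor 8745/45 = 194.33
Overall dilution factor = 6 × 7.9091 × 194.33 = 9222
Final = 0.500 μg/mL / 9222 = 5.422 × 10^-5 μg/mL = 0.0542 ng/mL

0.0542 ng/mL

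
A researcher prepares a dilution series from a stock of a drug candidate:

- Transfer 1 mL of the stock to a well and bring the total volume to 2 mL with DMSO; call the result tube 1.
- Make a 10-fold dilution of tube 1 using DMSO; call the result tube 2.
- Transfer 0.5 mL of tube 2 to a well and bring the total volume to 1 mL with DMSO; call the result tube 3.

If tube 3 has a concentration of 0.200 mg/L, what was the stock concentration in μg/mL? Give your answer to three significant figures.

8.00 μg/mL

Step 1: 1 mL brought to 2 mL → factor 2/1 = 2
Step 2: 10-fold → factor 10
Step 3: 0.5 mL brought to 1 mL → factor 1/0.5 = 2
Overall dilution factor = 2 × 10 × 2 = 40
Stock = 0.200 mg/L × 40 = 8.000 mg/L = 8.00 μg/mL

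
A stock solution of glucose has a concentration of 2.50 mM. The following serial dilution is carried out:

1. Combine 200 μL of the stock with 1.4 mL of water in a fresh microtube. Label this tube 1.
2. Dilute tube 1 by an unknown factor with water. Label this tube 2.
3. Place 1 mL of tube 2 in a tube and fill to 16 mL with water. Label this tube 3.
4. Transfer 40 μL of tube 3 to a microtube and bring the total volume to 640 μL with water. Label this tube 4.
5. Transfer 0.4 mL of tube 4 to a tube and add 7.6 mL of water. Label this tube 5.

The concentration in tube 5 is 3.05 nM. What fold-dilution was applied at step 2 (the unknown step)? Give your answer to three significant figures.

Step 1: 200 μL + 1.4 mL = 1600 μL total → factor 1600/200 = 8
Step 2: unknown factor x
Step 3: 1 mL brought to 16 mL → factor 16/1 = 16
Step 4: 40 μL brought to 640 μL → factor 640/40 = 16
Step 5: 0.4 mL + 7.6 mL = 8 mL total → factor 8/0.4 = 20
Product of known-step factors = 40960
Overall factor = 2.50 mM / (3.05 nM) = 8.1967 × 10^5
x = 8.1967 × 10^5 / 40960 = 20.0

20.0-fold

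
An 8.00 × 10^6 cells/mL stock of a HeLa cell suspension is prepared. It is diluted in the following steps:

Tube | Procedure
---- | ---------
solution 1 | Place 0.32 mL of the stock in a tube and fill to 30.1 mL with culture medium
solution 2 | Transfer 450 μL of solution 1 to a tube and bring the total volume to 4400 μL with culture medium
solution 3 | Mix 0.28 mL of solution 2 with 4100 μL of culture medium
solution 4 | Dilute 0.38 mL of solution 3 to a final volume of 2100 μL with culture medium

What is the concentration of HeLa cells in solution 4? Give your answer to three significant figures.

Step 1: 0.32 mL brought to 30.1 mL → factor 30.1/0.32 = 94.062
Step 2: 450 μL brought to 4400 μL → factor 4400/450 = 9.7778
Step 3: 0.28 mL + 4100 μL = 4.38 mL total → factor 4.38/0.28 = 15.643
Step 4: 0.38 mL brought to 2100 μL → factor 2.1/0.38 = 5.5263
Overall dilution factor = 94.062 × 9.7778 × 15.643 × 5.5263 = 79508
Final = 8.00 × 10^6 cells/mL / 79508 = 101 cells/mL

101 cells/mL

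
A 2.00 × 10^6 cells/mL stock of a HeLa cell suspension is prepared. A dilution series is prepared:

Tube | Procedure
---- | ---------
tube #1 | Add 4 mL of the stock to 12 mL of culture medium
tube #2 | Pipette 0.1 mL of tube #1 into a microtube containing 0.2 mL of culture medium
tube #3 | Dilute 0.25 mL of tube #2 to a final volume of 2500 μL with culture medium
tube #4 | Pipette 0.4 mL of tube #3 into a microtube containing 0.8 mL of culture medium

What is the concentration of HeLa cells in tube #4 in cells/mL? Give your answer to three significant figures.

5.56 × 10^3 cells/mL

Step 1: 4 mL + 12 mL = 16 mL total → factor 16/4 = 4
Step 2: 0.1 mL + 0.2 mL = 0.3 mL total → factor 0.3/0.1 = 3
Step 3: 0.25 mL brought to 2500 μL → factor 2.5/0.25 = 10
Step 4: 0.4 mL + 0.8 mL = 1.2 mL total → factor 1.2/0.4 = 3
Overall dilution factor = 4 × 3 × 10 × 3 = 360
Final = 2.00 × 10^6 cells/mL / 360 = 5.56 × 10^3 cells/mL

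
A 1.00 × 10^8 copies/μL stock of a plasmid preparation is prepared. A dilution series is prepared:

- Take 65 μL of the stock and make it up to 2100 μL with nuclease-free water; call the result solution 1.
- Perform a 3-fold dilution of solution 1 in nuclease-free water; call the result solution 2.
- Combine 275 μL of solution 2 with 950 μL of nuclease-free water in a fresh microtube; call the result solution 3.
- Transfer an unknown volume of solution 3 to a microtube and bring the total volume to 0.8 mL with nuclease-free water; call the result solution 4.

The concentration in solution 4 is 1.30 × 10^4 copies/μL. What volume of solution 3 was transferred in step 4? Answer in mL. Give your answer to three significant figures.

0.0449 mL

Step 1: 65 μL brought to 2100 μL → factor 2100/65 = 32.308
Step 2: 3-fold → factor 3
Step 3: 275 μL + 950 μL = 1225 μL total → factor 1225/275 = 4.4545
Step 4: v brought to 0.8 mL → factor = 0.8 mL/v
Product of known-step factors = 431.75
Overall factor = 1.00 × 10^8 copies/μL / (1.30 × 10^4 copies/μL) = 7692.3
Step-4 factor = 7692.3 / 431.75 = 17.817
v = 0.8 mL / 17.817 = 0.0449 mL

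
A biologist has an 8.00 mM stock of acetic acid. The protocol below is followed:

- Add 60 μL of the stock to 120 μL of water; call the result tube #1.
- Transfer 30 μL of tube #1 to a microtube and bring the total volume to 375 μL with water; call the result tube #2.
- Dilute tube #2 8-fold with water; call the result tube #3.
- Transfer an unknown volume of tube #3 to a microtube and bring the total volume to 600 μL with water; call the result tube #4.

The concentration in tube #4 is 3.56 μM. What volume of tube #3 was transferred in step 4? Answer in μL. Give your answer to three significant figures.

Step 1: 60 μL + 120 μL = 180 μL total → factor 180/60 = 3
Step 2: 30 μL brought to 375 μL → factor 375/30 = 12.5
Step 3: 8-fold → factor 8
Step 4: v brought to 600 μL → factor = 600 μL/v
Product of known-step factors = 300
Overall factor = 8.00 mM / (3.56 μM) = 2247.2
Step-4 factor = 2247.2 / 300 = 7.4906
v = 600 μL / 7.4906 = 80.1 μL

80.1 μL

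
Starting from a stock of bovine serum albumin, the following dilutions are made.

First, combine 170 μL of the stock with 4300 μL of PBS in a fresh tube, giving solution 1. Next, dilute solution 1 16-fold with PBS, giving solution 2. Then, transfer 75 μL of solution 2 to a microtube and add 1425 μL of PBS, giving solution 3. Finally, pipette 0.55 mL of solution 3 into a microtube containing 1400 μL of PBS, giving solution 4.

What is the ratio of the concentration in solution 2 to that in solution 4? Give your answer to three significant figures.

Step 1: 170 μL + 4300 μL = 4470 μL total → factor 4470/170 = 26.294
Step 2: 16-fold → factor 16
Step 3: 75 μL + 1425 μL = 1500 μL total → factor 1500/75 = 20
Step 4: 0.55 mL + 1400 μL = 1.95 mL total → factor 1.95/0.55 = 3.5455
Dilution factor to solution 2 = 420.71; to solution 4 = 29832
[solution 2]/[solution 4] = (factor to solution 4)/(factor to solution 2) = 29832/420.71 = 70.9

70.9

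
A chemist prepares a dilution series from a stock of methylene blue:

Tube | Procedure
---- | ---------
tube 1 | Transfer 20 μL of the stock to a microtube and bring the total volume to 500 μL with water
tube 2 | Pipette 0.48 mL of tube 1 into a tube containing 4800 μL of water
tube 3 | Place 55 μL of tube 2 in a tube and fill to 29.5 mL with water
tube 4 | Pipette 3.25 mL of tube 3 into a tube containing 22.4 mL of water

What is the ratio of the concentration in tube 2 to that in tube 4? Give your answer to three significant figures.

Step 1: 20 μL brought to 500 μL → factor 500/20 = 25
Step 2: 0.48 mL + 4800 μL = 5.28 mL total → factor 5.28/0.48 = 11
Step 3: 55 μL brought to 29.5 mL → factor 29500/55 = 536.36
Step 4: 3.25 mL + 22.4 mL = 25.65 mL total → factor 25.65/3.25 = 7.8923
Dilution factor to tube 2 = 275; to tube 4 = 1.1641 × 10^6
[tube 2]/[tube 4] = (factor to tube 4)/(factor to tube 2) = 1.1641 × 10^6/275 = 4.23 × 10^3

4.23 × 10^3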